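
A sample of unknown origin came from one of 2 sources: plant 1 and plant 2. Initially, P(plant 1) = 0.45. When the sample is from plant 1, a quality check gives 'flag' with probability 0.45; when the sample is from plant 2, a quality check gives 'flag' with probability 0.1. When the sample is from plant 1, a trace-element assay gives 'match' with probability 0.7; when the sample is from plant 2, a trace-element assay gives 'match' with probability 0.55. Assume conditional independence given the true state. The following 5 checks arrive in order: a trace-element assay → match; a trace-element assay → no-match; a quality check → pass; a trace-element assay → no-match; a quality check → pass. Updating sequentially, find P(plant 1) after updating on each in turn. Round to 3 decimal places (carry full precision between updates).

After a trace-element assay='match': P(plant 1) = 0.7·0.4500 / (0.7·0.4500 + 0.55·0.5500) ≈ 0.5101
After a trace-element assay='no-match': P(plant 1) = 0.3·0.5101 / (0.3·0.5101 + 0.45·0.4899) ≈ 0.4098
After a quality check='pass': P(plant 1) = 0.55·0.4098 / (0.55·0.4098 + 0.9·0.5902) ≈ 0.2979
After a trace-element assay='no-match': P(plant 1) = 0.3·0.2979 / (0.3·0.2979 + 0.45·0.7021) ≈ 0.2205
After a quality check='pass': P(plant 1) = 0.55·0.2205 / (0.55·0.2205 + 0.9·0.7795) ≈ 0.1474

0.147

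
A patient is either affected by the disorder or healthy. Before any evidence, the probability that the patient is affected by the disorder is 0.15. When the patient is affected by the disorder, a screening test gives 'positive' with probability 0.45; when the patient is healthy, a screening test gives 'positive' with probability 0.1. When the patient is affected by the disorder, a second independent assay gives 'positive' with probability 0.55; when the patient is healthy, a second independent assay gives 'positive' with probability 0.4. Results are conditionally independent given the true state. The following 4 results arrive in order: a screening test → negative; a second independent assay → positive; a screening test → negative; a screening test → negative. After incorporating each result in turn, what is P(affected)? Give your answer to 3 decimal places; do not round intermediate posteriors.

After a screening test='negative': P(affected) = 0.55·0.1500 / (0.55·0.1500 + 0.9·0.8500) ≈ 0.0973
After a second independent assay='positive': P(affected) = 0.55·0.0973 / (0.55·0.0973 + 0.4·0.9027) ≈ 0.1291
After a screening test='negative': P(affected) = 0.55·0.1291 / (0.55·0.1291 + 0.9·0.8709) ≈ 0.0831
After a screening test='negative': P(affected) = 0.55·0.0831 / (0.55·0.0831 + 0.9·0.9169) ≈ 0.0525

0.052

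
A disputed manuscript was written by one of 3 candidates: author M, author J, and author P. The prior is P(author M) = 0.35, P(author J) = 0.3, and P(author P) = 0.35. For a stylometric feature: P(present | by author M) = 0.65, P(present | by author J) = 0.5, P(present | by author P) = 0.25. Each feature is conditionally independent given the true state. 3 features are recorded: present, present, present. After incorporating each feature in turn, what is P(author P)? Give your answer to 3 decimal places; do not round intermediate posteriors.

0.039

Apply Bayes' rule sequentially, carrying P(author P) forward.
After 'present': normaliser = 0.65·0.3500 + 0.5·0.3000 + 0.25·0.3500; P(author M) ≈ 0.4892, P(author J) ≈ 0.3226, P(author P) ≈ 0.1882
After 'present': normaliser = 0.65·0.4892 + 0.5·0.3226 + 0.25·0.1882; P(author M) ≈ 0.6042, P(author J) ≈ 0.3064, P(author P) ≈ 0.0894
After 'present': normaliser = 0.65·0.6042 + 0.5·0.3064 + 0.25·0.0894; P(author M) ≈ 0.6911, P(author J) ≈ 0.2696, P(author P) ≈ 0.0393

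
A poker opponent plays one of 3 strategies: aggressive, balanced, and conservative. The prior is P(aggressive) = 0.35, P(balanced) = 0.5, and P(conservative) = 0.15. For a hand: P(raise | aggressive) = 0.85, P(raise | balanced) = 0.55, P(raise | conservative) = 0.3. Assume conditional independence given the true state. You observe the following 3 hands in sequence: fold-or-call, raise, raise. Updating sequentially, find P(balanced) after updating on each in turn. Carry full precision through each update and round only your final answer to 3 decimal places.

0.590

Each posterior becomes the prior for the next update.
After 'fold-or-call': normaliser = 0.15·0.3500 + 0.45·0.5000 + 0.7·0.1500; P(aggressive) ≈ 0.1373, P(balanced) ≈ 0.5882, P(conservative) ≈ 0.2745
After 'raise': normaliser = 0.85·0.1373 + 0.55·0.5882 + 0.3·0.2745; P(aggressive) ≈ 0.2233, P(balanced) ≈ 0.6191, P(conservative) ≈ 0.1576
After 'raise': normaliser = 0.85·0.2233 + 0.55·0.6191 + 0.3·0.1576; P(aggressive) ≈ 0.3286, P(balanced) ≈ 0.5896, P(conservative) ≈ 0.0819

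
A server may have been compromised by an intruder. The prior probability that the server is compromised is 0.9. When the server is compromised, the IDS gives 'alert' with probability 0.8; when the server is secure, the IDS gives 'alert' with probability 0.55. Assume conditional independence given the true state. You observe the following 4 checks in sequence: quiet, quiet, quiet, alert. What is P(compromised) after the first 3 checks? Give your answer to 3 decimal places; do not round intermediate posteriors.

0.441

Each posterior becomes the prior for the next update.
After 'quiet': P(compromised) = 0.2·0.9000 / (0.2·0.9000 + 0.45·0.1000) ≈ 0.8000
After 'quiet': P(compromised) = 0.2·0.8000 / (0.2·0.8000 + 0.45·0.2000) ≈ 0.6400
After 'quiet': P(compromised) = 0.2·0.6400 / (0.2·0.6400 + 0.45·0.3600) ≈ 0.4414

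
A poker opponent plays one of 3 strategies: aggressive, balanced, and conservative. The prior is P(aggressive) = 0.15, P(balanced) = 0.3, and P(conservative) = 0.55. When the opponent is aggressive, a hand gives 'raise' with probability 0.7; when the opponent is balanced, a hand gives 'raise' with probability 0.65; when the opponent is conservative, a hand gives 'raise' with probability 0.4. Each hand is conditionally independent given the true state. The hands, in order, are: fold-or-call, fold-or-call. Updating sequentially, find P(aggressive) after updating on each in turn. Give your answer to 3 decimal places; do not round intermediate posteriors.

0.054

After 'fold-or-call': normaliser = 0.3·0.1500 + 0.35·0.3000 + 0.6·0.5500; P(aggressive) ≈ 0.0938, P(balanced) ≈ 0.2188, P(conservative) ≈ 0.6875
After 'fold-or-call': normaliser = 0.3·0.0938 + 0.35·0.2188 + 0.6·0.6875; P(aggressive) ≈ 0.0544, P(balanced) ≈ 0.1480, P(conservative) ≈ 0.7976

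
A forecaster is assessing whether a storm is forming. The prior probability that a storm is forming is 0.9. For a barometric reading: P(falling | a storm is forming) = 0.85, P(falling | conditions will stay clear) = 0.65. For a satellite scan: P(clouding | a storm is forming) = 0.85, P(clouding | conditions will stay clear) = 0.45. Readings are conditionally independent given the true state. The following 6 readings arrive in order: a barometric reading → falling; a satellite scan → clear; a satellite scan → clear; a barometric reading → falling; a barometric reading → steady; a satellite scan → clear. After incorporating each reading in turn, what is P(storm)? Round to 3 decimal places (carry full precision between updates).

Each posterior becomes the prior for the next update.
After a barometric reading='falling': P(storm) = 0.85·0.9000 / (0.85·0.9000 + 0.65·0.1000) ≈ 0.9217
After a satellite scan='clear': P(storm) = 0.15·0.9217 / (0.15·0.9217 + 0.55·0.0783) ≈ 0.7625
After a satellite scan='clear': P(storm) = 0.15·0.7625 / (0.15·0.7625 + 0.55·0.2375) ≈ 0.4668
After a barometric reading='falling': P(storm) = 0.85·0.4668 / (0.85·0.4668 + 0.65·0.5332) ≈ 0.5337
After a barometric reading='steady': P(storm) = 0.15·0.5337 / (0.15·0.5337 + 0.35·0.4663) ≈ 0.3291
After a satellite scan='clear': P(storm) = 0.15·0.3291 / (0.15·0.3291 + 0.55·0.6709) ≈ 0.1180

0.118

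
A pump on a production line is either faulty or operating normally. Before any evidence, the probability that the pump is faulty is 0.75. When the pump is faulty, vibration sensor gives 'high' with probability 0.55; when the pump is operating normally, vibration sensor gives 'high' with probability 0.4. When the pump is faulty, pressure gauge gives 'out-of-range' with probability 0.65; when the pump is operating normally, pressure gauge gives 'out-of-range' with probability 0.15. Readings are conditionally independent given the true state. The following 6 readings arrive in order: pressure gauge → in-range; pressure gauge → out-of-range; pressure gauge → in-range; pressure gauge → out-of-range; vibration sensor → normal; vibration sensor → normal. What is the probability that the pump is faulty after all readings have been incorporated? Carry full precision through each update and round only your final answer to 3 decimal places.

Apply Bayes' rule sequentially, carrying P(faulty) forward.
After pressure gauge='in-range': P(faulty) = 0.35·0.7500 / (0.35·0.7500 + 0.85·0.2500) ≈ 0.5526
After pressure gauge='out-of-range': P(faulty) = 0.65·0.5526 / (0.65·0.5526 + 0.15·0.4474) ≈ 0.8426
After pressure gauge='in-range': P(faulty) = 0.35·0.8426 / (0.35·0.8426 + 0.85·0.1574) ≈ 0.6879
After pressure gauge='out-of-range': P(faulty) = 0.65·0.6879 / (0.65·0.6879 + 0.15·0.3121) ≈ 0.9052
After vibration sensor='normal': P(faulty) = 0.45·0.9052 / (0.45·0.9052 + 0.6·0.0948) ≈ 0.8775
After vibration sensor='normal': P(faulty) = 0.45·0.8775 / (0.45·0.8775 + 0.6·0.1225) ≈ 0.8431

0.843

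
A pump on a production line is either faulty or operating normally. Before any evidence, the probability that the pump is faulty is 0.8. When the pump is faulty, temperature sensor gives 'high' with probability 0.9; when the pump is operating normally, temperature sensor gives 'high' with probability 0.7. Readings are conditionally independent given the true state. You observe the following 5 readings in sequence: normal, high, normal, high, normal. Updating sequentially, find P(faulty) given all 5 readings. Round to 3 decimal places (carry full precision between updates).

0.197

Each posterior becomes the prior for the next update.
After 'normal': P(faulty) = 0.1·0.8000 / (0.1·0.8000 + 0.3·0.2000) ≈ 0.5714
After 'high': P(faulty) = 0.9·0.5714 / (0.9·0.5714 + 0.7·0.4286) ≈ 0.6316
After 'normal': P(faulty) = 0.1·0.6316 / (0.1·0.6316 + 0.3·0.3684) ≈ 0.3636
After 'high': P(faulty) = 0.9·0.3636 / (0.9·0.3636 + 0.7·0.6364) ≈ 0.4235
After 'normal': P(faulty) = 0.1·0.4235 / (0.1·0.4235 + 0.3·0.5765) ≈ 0.1967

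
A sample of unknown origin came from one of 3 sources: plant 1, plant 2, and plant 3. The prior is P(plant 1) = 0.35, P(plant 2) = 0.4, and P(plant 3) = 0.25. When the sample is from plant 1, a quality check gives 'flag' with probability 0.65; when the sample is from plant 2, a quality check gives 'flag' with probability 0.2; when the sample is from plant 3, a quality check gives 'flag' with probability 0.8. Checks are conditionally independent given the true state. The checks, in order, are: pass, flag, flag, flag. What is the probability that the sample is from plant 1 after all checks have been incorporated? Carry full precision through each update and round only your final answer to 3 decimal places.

0.544

After 'pass': normaliser = 0.35·0.3500 + 0.8·0.4000 + 0.2·0.2500; P(plant 1) ≈ 0.2487, P(plant 2) ≈ 0.6497, P(plant 3) ≈ 0.1015
After 'flag': normaliser = 0.65·0.2487 + 0.2·0.6497 + 0.8·0.1015; P(plant 1) ≈ 0.4336, P(plant 2) ≈ 0.3485, P(plant 3) ≈ 0.2178
After 'flag': normaliser = 0.65·0.4336 + 0.2·0.3485 + 0.8·0.2178; P(plant 1) ≈ 0.5360, P(plant 2) ≈ 0.1326, P(plant 3) ≈ 0.3314
After 'flag': normaliser = 0.65·0.5360 + 0.2·0.1326 + 0.8·0.3314; P(plant 1) ≈ 0.5443, P(plant 2) ≈ 0.0414, P(plant 3) ≈ 0.4142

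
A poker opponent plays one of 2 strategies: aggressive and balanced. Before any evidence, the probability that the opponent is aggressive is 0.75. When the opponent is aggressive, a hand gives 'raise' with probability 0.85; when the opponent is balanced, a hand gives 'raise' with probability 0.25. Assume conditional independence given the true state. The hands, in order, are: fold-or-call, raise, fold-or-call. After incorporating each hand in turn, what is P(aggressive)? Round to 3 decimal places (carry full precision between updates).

After 'fold-or-call': P(aggressive) = 0.15·0.7500 / (0.15·0.7500 + 0.75·0.2500) ≈ 0.3750
After 'raise': P(aggressive) = 0.85·0.3750 / (0.85·0.3750 + 0.25·0.6250) ≈ 0.6711
After 'fold-or-call': P(aggressive) = 0.15·0.6711 / (0.15·0.6711 + 0.75·0.3289) ≈ 0.2898

0.290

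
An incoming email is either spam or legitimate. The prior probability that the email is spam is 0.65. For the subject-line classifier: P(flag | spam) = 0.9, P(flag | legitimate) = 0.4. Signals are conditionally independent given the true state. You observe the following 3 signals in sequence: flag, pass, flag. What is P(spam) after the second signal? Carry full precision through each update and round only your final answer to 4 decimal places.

After 'flag': P(spam) = 0.9·0.6500 / (0.9·0.6500 + 0.4·0.3500) ≈ 0.8069
After 'pass': P(spam) = 0.1·0.8069 / (0.1·0.8069 + 0.6·0.1931) ≈ 0.4105

0.4105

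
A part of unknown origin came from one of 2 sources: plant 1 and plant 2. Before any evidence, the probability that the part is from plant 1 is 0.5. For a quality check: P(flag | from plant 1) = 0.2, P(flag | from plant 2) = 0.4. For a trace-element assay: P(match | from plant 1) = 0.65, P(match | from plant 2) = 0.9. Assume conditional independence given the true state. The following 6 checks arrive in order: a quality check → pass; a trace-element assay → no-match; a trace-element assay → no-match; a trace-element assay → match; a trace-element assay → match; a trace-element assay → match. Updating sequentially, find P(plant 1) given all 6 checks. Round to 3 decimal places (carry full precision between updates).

After a quality check='pass': P(plant 1) = 0.8·0.5000 / (0.8·0.5000 + 0.6·0.5000) ≈ 0.5714
After a trace-element assay='no-match': P(plant 1) = 0.35·0.5714 / (0.35·0.5714 + 0.1·0.4286) ≈ 0.8235
After a trace-element assay='no-match': P(plant 1) = 0.35·0.8235 / (0.35·0.8235 + 0.1·0.1765) ≈ 0.9423
After a trace-element assay='match': P(plant 1) = 0.65·0.9423 / (0.65·0.9423 + 0.9·0.0577) ≈ 0.9219
After a trace-element assay='match': P(plant 1) = 0.65·0.9219 / (0.65·0.9219 + 0.9·0.0781) ≈ 0.8950
After a trace-element assay='match': P(plant 1) = 0.65·0.8950 / (0.65·0.8950 + 0.9·0.1050) ≈ 0.8602

0.860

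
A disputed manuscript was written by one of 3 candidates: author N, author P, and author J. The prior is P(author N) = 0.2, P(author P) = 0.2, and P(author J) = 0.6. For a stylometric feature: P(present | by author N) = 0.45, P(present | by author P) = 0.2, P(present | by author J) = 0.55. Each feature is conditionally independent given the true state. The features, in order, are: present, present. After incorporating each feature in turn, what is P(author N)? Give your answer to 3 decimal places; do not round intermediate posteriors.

After 'present': normaliser = 0.45·0.2000 + 0.2·0.2000 + 0.55·0.6000; P(author N) ≈ 0.1957, P(author P) ≈ 0.0870, P(author J) ≈ 0.7174
After 'present': normaliser = 0.45·0.1957 + 0.2·0.0870 + 0.55·0.7174; P(author N) ≈ 0.1761, P(author P) ≈ 0.0348, P(author J) ≈ 0.7891

0.176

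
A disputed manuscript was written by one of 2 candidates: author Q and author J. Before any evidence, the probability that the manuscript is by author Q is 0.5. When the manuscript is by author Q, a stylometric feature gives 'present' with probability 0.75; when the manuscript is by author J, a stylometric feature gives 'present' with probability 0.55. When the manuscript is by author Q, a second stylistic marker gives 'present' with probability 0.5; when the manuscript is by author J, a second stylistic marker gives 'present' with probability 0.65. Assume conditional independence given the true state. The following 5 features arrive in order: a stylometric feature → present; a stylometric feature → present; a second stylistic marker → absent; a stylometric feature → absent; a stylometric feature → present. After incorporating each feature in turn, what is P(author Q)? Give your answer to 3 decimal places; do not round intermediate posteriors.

0.668

After a stylometric feature='present': P(author Q) = 0.75·0.5000 / (0.75·0.5000 + 0.55·0.5000) ≈ 0.5769
After a stylometric feature='present': P(author Q) = 0.75·0.5769 / (0.75·0.5769 + 0.55·0.4231) ≈ 0.6503
After a second stylistic marker='absent': P(author Q) = 0.5·0.6503 / (0.5·0.6503 + 0.35·0.3497) ≈ 0.7265
After a stylometric feature='absent': P(author Q) = 0.25·0.7265 / (0.25·0.7265 + 0.45·0.2735) ≈ 0.5961
After a stylometric feature='present': P(author Q) = 0.75·0.5961 / (0.75·0.5961 + 0.55·0.4039) ≈ 0.6680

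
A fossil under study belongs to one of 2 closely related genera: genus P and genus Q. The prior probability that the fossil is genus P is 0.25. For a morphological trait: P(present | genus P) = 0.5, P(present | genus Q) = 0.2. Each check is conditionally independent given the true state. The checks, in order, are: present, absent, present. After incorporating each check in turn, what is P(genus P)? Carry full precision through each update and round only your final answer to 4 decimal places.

After 'present': P(genus P) = 0.5·0.2500 / (0.5·0.2500 + 0.2·0.7500) ≈ 0.4545
After 'absent': P(genus P) = 0.5·0.4545 / (0.5·0.4545 + 0.8·0.5455) ≈ 0.3425
After 'present': P(genus P) = 0.5·0.3425 / (0.5·0.3425 + 0.2·0.6575) ≈ 0.5656

0.5656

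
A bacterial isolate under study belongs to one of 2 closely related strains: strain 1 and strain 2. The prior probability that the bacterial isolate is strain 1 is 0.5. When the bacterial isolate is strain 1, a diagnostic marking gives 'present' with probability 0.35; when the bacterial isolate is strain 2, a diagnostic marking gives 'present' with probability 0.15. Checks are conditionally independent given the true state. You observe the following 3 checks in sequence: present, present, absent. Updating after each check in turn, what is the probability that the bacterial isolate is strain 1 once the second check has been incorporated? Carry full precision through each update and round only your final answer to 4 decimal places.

After 'present': P(strain 1) = 0.35·0.5000 / (0.35·0.5000 + 0.15·0.5000) ≈ 0.7000
After 'present': P(strain 1) = 0.35·0.7000 / (0.35·0.7000 + 0.15·0.3000) ≈ 0.8448

0.8448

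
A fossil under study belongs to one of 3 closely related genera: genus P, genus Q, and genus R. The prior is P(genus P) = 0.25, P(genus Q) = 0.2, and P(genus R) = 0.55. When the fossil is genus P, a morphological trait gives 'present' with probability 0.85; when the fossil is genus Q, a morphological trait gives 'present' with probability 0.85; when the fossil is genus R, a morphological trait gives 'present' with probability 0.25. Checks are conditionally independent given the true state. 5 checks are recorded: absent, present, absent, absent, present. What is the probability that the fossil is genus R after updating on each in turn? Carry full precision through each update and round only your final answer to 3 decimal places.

0.930

Each posterior becomes the prior for the next update.
After 'absent': normaliser = 0.15·0.2500 + 0.15·0.2000 + 0.75·0.5500; P(genus P) ≈ 0.0781, P(genus Q) ≈ 0.0625, P(genus R) ≈ 0.8594
After 'present': normaliser = 0.85·0.0781 + 0.85·0.0625 + 0.25·0.8594; P(genus P) ≈ 0.1986, P(genus Q) ≈ 0.1589, P(genus R) ≈ 0.6425
After 'absent': normaliser = 0.15·0.1986 + 0.15·0.1589 + 0.75·0.6425; P(genus P) ≈ 0.0556, P(genus Q) ≈ 0.0445, P(genus R) ≈ 0.8999
After 'absent': normaliser = 0.15·0.0556 + 0.15·0.0445 + 0.75·0.8999; P(genus P) ≈ 0.0121, P(genus Q) ≈ 0.0097, P(genus R) ≈ 0.9782
After 'present': normaliser = 0.85·0.0121 + 0.85·0.0097 + 0.25·0.9782; P(genus P) ≈ 0.0391, P(genus Q) ≈ 0.0313, P(genus R) ≈ 0.9297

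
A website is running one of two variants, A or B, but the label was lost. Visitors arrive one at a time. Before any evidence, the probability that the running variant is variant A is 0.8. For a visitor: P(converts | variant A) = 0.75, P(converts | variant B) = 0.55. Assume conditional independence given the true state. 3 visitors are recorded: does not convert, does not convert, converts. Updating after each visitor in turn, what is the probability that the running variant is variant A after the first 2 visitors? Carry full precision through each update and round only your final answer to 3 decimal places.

After 'does not convert': P(A) = 0.25·0.8000 / (0.25·0.8000 + 0.45·0.2000) ≈ 0.6897
After 'does not convert': P(A) = 0.25·0.6897 / (0.25·0.6897 + 0.45·0.3103) ≈ 0.5525

0.552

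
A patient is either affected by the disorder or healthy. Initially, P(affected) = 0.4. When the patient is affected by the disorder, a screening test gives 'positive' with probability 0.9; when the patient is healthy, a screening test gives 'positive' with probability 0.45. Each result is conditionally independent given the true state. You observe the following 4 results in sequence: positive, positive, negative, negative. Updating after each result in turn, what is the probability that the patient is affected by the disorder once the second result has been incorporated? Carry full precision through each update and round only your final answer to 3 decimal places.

0.727

After 'positive': P(affected) = 0.9·0.4000 / (0.9·0.4000 + 0.45·0.6000) ≈ 0.5714
After 'positive': P(affected) = 0.9·0.5714 / (0.9·0.5714 + 0.45·0.4286) ≈ 0.7273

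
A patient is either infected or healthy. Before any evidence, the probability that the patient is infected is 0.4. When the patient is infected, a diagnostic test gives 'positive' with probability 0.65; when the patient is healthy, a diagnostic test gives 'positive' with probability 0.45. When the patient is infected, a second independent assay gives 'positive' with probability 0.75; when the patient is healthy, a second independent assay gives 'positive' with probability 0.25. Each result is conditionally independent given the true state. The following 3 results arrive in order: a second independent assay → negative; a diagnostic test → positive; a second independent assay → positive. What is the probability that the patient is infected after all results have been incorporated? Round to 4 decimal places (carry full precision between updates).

After a second independent assay='negative': P(infected) = 0.25·0.4000 / (0.25·0.4000 + 0.75·0.6000) ≈ 0.1818
After a diagnostic test='positive': P(infected) = 0.65·0.1818 / (0.65·0.1818 + 0.45·0.8182) ≈ 0.2430
After a second independent assay='positive': P(infected) = 0.75·0.2430 / (0.75·0.2430 + 0.25·0.7570) ≈ 0.4906

0.4906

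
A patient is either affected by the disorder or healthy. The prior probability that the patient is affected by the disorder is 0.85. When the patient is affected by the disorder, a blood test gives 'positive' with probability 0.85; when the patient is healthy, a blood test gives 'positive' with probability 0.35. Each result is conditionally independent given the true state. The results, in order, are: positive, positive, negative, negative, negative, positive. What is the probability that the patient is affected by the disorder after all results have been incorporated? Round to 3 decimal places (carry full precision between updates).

0.499

After 'positive': P(affected) = 0.85·0.8500 / (0.85·0.8500 + 0.35·0.1500) ≈ 0.9323
After 'positive': P(affected) = 0.85·0.9323 / (0.85·0.9323 + 0.35·0.0677) ≈ 0.9709
After 'negative': P(affected) = 0.15·0.9709 / (0.15·0.9709 + 0.65·0.0291) ≈ 0.8852
After 'negative': P(affected) = 0.15·0.8852 / (0.15·0.8852 + 0.65·0.1148) ≈ 0.6403
After 'negative': P(affected) = 0.15·0.6403 / (0.15·0.6403 + 0.65·0.3597) ≈ 0.2912
After 'positive': P(affected) = 0.85·0.2912 / (0.85·0.2912 + 0.35·0.7088) ≈ 0.4994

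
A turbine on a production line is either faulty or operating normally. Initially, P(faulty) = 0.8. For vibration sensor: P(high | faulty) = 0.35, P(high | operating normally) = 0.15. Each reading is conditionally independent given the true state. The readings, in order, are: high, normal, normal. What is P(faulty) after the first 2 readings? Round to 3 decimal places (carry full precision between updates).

0.877

After 'high': P(faulty) = 0.35·0.8000 / (0.35·0.8000 + 0.15·0.2000) ≈ 0.9032
After 'normal': P(faulty) = 0.65·0.9032 / (0.65·0.9032 + 0.85·0.0968) ≈ 0.8771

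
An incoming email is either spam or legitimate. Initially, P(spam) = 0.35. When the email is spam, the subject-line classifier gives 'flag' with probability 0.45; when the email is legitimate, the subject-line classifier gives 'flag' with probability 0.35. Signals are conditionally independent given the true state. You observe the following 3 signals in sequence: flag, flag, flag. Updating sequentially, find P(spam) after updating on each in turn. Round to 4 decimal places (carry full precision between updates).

After 'flag': P(spam) = 0.45·0.3500 / (0.45·0.3500 + 0.35·0.6500) ≈ 0.4091
After 'flag': P(spam) = 0.45·0.4091 / (0.45·0.4091 + 0.35·0.5909) ≈ 0.4709
After 'flag': P(spam) = 0.45·0.4709 / (0.45·0.4709 + 0.35·0.5291) ≈ 0.5337

0.5337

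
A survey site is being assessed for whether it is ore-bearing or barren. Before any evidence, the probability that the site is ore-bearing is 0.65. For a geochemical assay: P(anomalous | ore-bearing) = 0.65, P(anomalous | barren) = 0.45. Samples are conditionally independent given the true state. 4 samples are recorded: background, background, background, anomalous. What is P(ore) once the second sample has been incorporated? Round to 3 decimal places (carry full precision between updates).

0.429

After 'background': P(ore) = 0.35·0.6500 / (0.35·0.6500 + 0.55·0.3500) ≈ 0.5417
After 'background': P(ore) = 0.35·0.5417 / (0.35·0.5417 + 0.55·0.4583) ≈ 0.4292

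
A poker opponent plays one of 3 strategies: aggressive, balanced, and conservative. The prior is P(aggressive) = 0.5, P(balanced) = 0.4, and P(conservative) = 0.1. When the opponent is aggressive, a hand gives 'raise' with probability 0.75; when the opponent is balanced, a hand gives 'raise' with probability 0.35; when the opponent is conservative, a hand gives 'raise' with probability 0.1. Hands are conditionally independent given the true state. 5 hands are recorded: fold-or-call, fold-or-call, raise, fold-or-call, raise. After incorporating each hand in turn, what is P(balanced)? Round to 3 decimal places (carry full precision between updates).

Each posterior becomes the prior for the next update.
After 'fold-or-call': normaliser = 0.25·0.5000 + 0.65·0.4000 + 0.9·0.1000; P(aggressive) ≈ 0.2632, P(balanced) ≈ 0.5474, P(conservative) ≈ 0.1895
After 'fold-or-call': normaliser = 0.25·0.2632 + 0.65·0.5474 + 0.9·0.1895; P(aggressive) ≈ 0.1111, P(balanced) ≈ 0.6009, P(conservative) ≈ 0.2880
After 'raise': normaliser = 0.75·0.1111 + 0.35·0.6009 + 0.1·0.2880; P(aggressive) ≈ 0.2584, P(balanced) ≈ 0.6522, P(conservative) ≈ 0.0893
After 'fold-or-call': normaliser = 0.25·0.2584 + 0.65·0.6522 + 0.9·0.0893; P(aggressive) ≈ 0.1136, P(balanced) ≈ 0.7452, P(conservative) ≈ 0.1413
After 'raise': normaliser = 0.75·0.1136 + 0.35·0.7452 + 0.1·0.1413; P(aggressive) ≈ 0.2365, P(balanced) ≈ 0.7242, P(conservative) ≈ 0.0392

0.724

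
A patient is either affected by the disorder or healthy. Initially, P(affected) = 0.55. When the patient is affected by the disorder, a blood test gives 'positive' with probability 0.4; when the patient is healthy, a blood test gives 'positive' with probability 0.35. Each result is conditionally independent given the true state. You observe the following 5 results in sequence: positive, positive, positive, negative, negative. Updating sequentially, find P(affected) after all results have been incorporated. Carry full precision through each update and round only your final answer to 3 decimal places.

After 'positive': P(affected) = 0.4·0.5500 / (0.4·0.5500 + 0.35·0.4500) ≈ 0.5828
After 'positive': P(affected) = 0.4·0.5828 / (0.4·0.5828 + 0.35·0.4172) ≈ 0.6148
After 'positive': P(affected) = 0.4·0.6148 / (0.4·0.6148 + 0.35·0.3852) ≈ 0.6459
After 'negative': P(affected) = 0.6·0.6459 / (0.6·0.6459 + 0.65·0.3541) ≈ 0.6274
After 'negative': P(affected) = 0.6·0.6274 / (0.6·0.6274 + 0.65·0.3726) ≈ 0.6085

0.609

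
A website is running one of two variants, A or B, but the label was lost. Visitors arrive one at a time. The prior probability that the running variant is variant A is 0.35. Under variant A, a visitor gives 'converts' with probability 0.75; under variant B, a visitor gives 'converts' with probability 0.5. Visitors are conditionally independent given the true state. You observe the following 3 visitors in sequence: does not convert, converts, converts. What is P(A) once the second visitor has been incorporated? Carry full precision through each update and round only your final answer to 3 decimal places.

0.288

After 'does not convert': P(A) = 0.25·0.3500 / (0.25·0.3500 + 0.5·0.6500) ≈ 0.2121
After 'converts': P(A) = 0.75·0.2121 / (0.75·0.2121 + 0.5·0.7879) ≈ 0.2877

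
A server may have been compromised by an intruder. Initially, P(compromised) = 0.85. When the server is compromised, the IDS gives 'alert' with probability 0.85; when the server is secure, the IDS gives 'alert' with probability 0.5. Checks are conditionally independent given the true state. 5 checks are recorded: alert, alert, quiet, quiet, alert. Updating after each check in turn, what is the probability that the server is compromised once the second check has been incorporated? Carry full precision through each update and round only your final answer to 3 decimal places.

After 'alert': P(compromised) = 0.85·0.8500 / (0.85·0.8500 + 0.5·0.1500) ≈ 0.9060
After 'alert': P(compromised) = 0.85·0.9060 / (0.85·0.9060 + 0.5·0.0940) ≈ 0.9425

0.942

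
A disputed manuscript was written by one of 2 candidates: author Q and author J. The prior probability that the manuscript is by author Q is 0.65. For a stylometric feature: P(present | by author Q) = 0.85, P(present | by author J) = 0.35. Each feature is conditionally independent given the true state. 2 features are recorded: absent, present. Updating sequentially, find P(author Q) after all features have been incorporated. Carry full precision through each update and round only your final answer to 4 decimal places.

0.5100

Apply Bayes' rule sequentially, carrying P(author Q) forward.
After 'absent': P(author Q) = 0.15·0.6500 / (0.15·0.6500 + 0.65·0.3500) ≈ 0.3000
After 'present': P(author Q) = 0.85·0.3000 / (0.85·0.3000 + 0.35·0.7000) ≈ 0.5100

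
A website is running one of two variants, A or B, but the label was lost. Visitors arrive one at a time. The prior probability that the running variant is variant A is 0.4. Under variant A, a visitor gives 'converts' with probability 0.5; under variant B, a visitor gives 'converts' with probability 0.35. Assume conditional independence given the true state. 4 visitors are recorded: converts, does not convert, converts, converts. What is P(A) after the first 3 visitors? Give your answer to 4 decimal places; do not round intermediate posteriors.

After 'converts': P(A) = 0.5·0.4000 / (0.5·0.4000 + 0.35·0.6000) ≈ 0.4878
After 'does not convert': P(A) = 0.5·0.4878 / (0.5·0.4878 + 0.65·0.5122) ≈ 0.4228
After 'converts': P(A) = 0.5·0.4228 / (0.5·0.4228 + 0.35·0.5772) ≈ 0.5114

0.5114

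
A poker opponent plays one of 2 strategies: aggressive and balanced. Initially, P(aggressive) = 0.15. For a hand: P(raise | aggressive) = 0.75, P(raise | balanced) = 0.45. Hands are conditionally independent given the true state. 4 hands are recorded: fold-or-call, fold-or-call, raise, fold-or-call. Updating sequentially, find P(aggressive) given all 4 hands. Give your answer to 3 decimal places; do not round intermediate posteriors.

0.027

After 'fold-or-call': P(aggressive) = 0.25·0.1500 / (0.25·0.1500 + 0.55·0.8500) ≈ 0.0743
After 'fold-or-call': P(aggressive) = 0.25·0.0743 / (0.25·0.0743 + 0.55·0.9257) ≈ 0.0352
After 'raise': P(aggressive) = 0.75·0.0352 / (0.75·0.0352 + 0.45·0.9648) ≈ 0.0573
After 'fold-or-call': P(aggressive) = 0.25·0.0573 / (0.25·0.0573 + 0.55·0.9427) ≈ 0.0269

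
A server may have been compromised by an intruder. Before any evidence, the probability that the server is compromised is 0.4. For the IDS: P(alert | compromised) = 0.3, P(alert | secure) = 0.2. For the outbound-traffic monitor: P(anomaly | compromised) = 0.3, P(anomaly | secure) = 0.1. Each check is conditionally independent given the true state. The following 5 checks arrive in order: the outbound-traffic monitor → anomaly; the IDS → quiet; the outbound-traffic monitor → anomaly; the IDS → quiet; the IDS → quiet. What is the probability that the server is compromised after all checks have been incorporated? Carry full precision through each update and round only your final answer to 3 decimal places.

After the outbound-traffic monitor='anomaly': P(compromised) = 0.3·0.4000 / (0.3·0.4000 + 0.1·0.6000) ≈ 0.6667
After the IDS='quiet': P(compromised) = 0.7·0.6667 / (0.7·0.6667 + 0.8·0.3333) ≈ 0.6364
After the outbound-traffic monitor='anomaly': P(compromised) = 0.3·0.6364 / (0.3·0.6364 + 0.1·0.3636) ≈ 0.8400
After the IDS='quiet': P(compromised) = 0.7·0.8400 / (0.7·0.8400 + 0.8·0.1600) ≈ 0.8212
After the IDS='quiet': P(compromised) = 0.7·0.8212 / (0.7·0.8212 + 0.8·0.1788) ≈ 0.8008

0.801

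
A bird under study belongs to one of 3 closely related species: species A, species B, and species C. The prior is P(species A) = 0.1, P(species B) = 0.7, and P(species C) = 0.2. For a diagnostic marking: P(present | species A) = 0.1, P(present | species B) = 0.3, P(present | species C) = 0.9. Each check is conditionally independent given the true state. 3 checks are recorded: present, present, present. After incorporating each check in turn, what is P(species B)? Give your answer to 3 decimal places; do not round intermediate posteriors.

0.115

Each posterior becomes the prior for the next update.
After 'present': normaliser = 0.1·0.1000 + 0.3·0.7000 + 0.9·0.2000; P(species A) ≈ 0.0250, P(species B) ≈ 0.5250, P(species C) ≈ 0.4500
After 'present': normaliser = 0.1·0.0250 + 0.3·0.5250 + 0.9·0.4500; P(species A) ≈ 0.0044, P(species B) ≈ 0.2788, P(species C) ≈ 0.7168
After 'present': normaliser = 0.1·0.0044 + 0.3·0.2788 + 0.9·0.7168; P(species A) ≈ 0.0006, P(species B) ≈ 0.1147, P(species C) ≈ 0.8847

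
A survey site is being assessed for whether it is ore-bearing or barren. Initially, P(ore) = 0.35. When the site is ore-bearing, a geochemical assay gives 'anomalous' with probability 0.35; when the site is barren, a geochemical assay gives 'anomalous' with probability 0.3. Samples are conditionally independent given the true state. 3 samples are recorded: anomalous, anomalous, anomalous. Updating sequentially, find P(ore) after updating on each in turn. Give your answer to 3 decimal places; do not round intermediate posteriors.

After 'anomalous': P(ore) = 0.35·0.3500 / (0.35·0.3500 + 0.3·0.6500) ≈ 0.3858
After 'anomalous': P(ore) = 0.35·0.3858 / (0.35·0.3858 + 0.3·0.6142) ≈ 0.4229
After 'anomalous': P(ore) = 0.35·0.4229 / (0.35·0.4229 + 0.3·0.5771) ≈ 0.4609

0.461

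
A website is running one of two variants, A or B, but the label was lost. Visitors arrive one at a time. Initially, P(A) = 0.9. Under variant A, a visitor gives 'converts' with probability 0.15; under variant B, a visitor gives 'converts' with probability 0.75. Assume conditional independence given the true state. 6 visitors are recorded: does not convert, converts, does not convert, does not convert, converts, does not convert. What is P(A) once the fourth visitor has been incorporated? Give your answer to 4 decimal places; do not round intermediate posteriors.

0.9861

After 'does not convert': P(A) = 0.85·0.9000 / (0.85·0.9000 + 0.25·0.1000) ≈ 0.9684
After 'converts': P(A) = 0.15·0.9684 / (0.15·0.9684 + 0.75·0.0316) ≈ 0.8596
After 'does not convert': P(A) = 0.85·0.8596 / (0.85·0.8596 + 0.25·0.1404) ≈ 0.9541
After 'does not convert': P(A) = 0.85·0.9541 / (0.85·0.9541 + 0.25·0.0459) ≈ 0.9861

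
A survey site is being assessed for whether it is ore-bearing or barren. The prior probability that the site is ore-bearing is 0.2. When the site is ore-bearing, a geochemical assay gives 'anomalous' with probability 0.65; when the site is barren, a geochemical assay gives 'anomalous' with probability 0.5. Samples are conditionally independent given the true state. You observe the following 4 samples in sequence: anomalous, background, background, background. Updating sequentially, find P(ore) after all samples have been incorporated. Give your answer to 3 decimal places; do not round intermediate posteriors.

After 'anomalous': P(ore) = 0.65·0.2000 / (0.65·0.2000 + 0.5·0.8000) ≈ 0.2453
After 'background': P(ore) = 0.35·0.2453 / (0.35·0.2453 + 0.5·0.7547) ≈ 0.1853
After 'background': P(ore) = 0.35·0.1853 / (0.35·0.1853 + 0.5·0.8147) ≈ 0.1374
After 'background': P(ore) = 0.35·0.1374 / (0.35·0.1374 + 0.5·0.8626) ≈ 0.1003

0.100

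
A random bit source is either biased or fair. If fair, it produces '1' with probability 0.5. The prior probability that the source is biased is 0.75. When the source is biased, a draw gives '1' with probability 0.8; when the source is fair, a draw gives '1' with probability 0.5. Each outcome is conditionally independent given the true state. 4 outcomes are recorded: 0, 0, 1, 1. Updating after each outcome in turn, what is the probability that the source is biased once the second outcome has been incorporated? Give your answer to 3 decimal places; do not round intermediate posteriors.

After '0': P(biased) = 0.2·0.7500 / (0.2·0.7500 + 0.5·0.2500) ≈ 0.5455
After '0': P(biased) = 0.2·0.5455 / (0.2·0.5455 + 0.5·0.4545) ≈ 0.3243

0.324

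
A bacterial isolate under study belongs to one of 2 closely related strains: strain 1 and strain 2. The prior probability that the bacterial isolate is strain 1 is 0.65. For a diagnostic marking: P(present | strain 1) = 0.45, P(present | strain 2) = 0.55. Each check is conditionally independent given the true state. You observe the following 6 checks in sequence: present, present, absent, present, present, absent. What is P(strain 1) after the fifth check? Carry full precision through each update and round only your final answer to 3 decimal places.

0.504

Apply Bayes' rule sequentially, carrying P(strain 1) forward.
After 'present': P(strain 1) = 0.45·0.6500 / (0.45·0.6500 + 0.55·0.3500) ≈ 0.6031
After 'present': P(strain 1) = 0.45·0.6031 / (0.45·0.6031 + 0.55·0.3969) ≈ 0.5542
After 'absent': P(strain 1) = 0.55·0.5542 / (0.55·0.5542 + 0.45·0.4458) ≈ 0.6031
After 'present': P(strain 1) = 0.45·0.6031 / (0.45·0.6031 + 0.55·0.3969) ≈ 0.5542
After 'present': P(strain 1) = 0.45·0.5542 / (0.45·0.5542 + 0.55·0.4458) ≈ 0.5043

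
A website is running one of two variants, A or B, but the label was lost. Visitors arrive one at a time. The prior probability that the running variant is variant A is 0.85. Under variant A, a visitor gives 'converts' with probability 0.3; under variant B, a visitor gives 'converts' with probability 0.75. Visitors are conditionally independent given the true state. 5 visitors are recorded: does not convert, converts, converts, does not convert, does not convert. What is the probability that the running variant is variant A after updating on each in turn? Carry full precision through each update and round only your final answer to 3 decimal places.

After 'does not convert': P(A) = 0.7·0.8500 / (0.7·0.8500 + 0.25·0.1500) ≈ 0.9407
After 'converts': P(A) = 0.3·0.9407 / (0.3·0.9407 + 0.75·0.0593) ≈ 0.8639
After 'converts': P(A) = 0.3·0.8639 / (0.3·0.8639 + 0.75·0.1361) ≈ 0.7174
After 'does not convert': P(A) = 0.7·0.7174 / (0.7·0.7174 + 0.25·0.2826) ≈ 0.8767
After 'does not convert': P(A) = 0.7·0.8767 / (0.7·0.8767 + 0.25·0.1233) ≈ 0.9522

0.952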